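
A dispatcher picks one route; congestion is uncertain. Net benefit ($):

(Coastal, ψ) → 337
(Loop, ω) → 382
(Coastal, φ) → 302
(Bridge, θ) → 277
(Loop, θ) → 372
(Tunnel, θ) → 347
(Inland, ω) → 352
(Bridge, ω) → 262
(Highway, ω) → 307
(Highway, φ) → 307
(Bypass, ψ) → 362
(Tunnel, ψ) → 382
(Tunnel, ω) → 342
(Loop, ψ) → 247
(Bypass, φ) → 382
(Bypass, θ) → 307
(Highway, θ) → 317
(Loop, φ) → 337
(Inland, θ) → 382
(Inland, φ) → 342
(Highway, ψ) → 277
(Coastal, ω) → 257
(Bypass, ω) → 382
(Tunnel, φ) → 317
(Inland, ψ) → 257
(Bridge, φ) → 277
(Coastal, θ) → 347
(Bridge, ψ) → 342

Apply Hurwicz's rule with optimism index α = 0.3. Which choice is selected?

Coastal: 0.3·347 + 0.7·257 = 284
Tunnel: 0.3·382 + 0.7·317 = 336.5
Loop: 0.3·382 + 0.7·247 = 287.5
Bypass: 0.3·382 + 0.7·307 = 329.5
Bridge: 0.3·342 + 0.7·262 = 286
Inland: 0.3·382 + 0.7·257 = 294.5
Highway: 0.3·317 + 0.7·277 = 289
Highest Hurwicz score = 336.5 → Tunnel.

Tunnel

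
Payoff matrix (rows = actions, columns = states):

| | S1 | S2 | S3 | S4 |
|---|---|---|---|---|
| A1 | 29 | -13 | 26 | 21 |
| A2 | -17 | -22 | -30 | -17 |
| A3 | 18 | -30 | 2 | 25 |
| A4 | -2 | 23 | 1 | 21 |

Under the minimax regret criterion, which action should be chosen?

A4

Column bests: S1=29, S2=23, S3=26, S4=25.
A1 regrets: 0, 36, 0, 4 → max 36
A2 regrets: 46, 45, 56, 42 → max 56
A3 regrets: 11, 53, 24, 0 → max 53
A4 regrets: 31, 0, 25, 4 → max 31
Smallest max regret = 31 → A4.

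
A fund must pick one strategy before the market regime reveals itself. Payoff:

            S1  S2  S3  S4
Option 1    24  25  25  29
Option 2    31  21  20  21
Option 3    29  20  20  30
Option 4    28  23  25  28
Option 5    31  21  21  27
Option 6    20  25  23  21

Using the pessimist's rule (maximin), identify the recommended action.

Option 1

Row minima: Option 1=24, Option 2=20, Option 3=20, Option 4=23, Option 5=21, Option 6=20
Best worst-case = 24 → Option 1.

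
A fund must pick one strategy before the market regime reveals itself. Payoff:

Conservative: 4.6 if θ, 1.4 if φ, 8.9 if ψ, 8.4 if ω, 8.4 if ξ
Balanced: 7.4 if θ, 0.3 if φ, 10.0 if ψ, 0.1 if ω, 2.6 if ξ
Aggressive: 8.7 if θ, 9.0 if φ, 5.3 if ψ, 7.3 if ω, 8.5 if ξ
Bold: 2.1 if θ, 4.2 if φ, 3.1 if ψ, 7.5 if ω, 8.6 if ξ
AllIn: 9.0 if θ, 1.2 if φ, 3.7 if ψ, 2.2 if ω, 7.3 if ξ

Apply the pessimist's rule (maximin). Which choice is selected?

Aggressive

Row minima: Conservative=1.4, Balanced=0.1, Aggressive=5.3, Bold=2.1, AllIn=1.2
Best worst-case = 5.3 → Aggressive.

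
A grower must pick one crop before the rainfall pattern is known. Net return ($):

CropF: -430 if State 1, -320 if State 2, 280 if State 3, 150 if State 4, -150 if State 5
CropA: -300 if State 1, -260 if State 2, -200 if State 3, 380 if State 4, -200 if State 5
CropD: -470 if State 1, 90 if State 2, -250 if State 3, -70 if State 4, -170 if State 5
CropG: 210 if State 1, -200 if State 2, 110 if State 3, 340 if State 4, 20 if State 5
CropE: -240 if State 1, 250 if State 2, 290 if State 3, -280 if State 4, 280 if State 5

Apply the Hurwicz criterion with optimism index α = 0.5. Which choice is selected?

CropF: 0.5·280 + 0.5·(-430) = -75
CropA: 0.5·380 + 0.5·(-300) = 40
CropD: 0.5·90 + 0.5·(-470) = -190
CropG: 0.5·340 + 0.5·(-200) = 70
CropE: 0.5·290 + 0.5·(-280) = 5
Highest Hurwicz score = 70 → CropG.

CropG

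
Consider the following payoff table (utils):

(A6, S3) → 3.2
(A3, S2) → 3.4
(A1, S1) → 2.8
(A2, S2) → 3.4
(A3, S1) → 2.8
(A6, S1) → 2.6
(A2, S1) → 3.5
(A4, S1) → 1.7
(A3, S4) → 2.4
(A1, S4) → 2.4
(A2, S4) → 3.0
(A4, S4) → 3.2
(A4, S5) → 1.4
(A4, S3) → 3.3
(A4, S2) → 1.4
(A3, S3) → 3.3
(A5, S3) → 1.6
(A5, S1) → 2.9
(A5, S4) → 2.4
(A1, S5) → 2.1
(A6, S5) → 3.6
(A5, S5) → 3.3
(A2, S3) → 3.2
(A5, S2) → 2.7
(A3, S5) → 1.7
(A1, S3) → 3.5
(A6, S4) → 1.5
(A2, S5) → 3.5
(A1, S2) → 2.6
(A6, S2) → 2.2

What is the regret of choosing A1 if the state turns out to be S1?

0.7

Best payoff under S1 is 3.5.
Regret = 3.5 − 2.8 = 0.7.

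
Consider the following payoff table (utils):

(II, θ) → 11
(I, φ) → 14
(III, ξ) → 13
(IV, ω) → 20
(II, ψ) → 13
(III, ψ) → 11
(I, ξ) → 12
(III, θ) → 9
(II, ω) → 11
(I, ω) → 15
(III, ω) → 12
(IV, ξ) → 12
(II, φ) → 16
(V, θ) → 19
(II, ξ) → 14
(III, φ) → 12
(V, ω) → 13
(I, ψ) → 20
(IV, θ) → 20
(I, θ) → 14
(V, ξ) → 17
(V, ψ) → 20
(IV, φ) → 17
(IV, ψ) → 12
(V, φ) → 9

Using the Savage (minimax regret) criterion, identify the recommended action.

Column bests: θ=20, φ=17, ψ=20, ω=20, ξ=17.
I regrets: 6, 3, 0, 5, 5 → max 6
II regrets: 9, 1, 7, 9, 3 → max 9
III regrets: 11, 5, 9, 8, 4 → max 11
IV regrets: 0, 0, 8, 0, 5 → max 8
V regrets: 1, 8, 0, 7, 0 → max 8
Smallest max regret = 6 → I.

I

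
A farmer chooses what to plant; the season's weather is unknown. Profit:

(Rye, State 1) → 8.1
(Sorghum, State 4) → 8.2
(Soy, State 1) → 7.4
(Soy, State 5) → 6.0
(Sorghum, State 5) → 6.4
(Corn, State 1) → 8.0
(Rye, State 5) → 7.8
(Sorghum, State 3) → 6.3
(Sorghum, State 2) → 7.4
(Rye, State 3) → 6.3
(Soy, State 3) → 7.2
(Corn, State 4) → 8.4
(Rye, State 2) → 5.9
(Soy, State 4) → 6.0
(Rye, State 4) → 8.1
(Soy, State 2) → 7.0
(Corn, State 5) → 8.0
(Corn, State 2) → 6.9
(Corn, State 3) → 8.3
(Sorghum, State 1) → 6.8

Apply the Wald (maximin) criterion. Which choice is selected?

Corn

Row minima: Sorghum=6.3, Rye=5.9, Corn=6.9, Soy=6.0
Best worst-case = 6.9 → Corn.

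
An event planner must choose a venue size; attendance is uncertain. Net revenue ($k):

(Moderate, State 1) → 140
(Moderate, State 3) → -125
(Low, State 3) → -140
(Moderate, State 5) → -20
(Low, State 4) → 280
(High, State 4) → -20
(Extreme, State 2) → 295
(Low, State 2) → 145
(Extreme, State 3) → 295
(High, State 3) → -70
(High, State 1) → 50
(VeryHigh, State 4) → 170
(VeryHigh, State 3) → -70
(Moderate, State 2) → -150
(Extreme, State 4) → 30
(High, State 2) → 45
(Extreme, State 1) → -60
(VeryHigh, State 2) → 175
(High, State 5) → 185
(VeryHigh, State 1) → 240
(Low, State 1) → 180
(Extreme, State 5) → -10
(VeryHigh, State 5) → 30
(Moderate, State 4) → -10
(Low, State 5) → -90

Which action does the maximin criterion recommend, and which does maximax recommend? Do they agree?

maximin → Extreme; maximax → Extreme (agree)

Row minima: Low=-140, Moderate=-150, High=-70, VeryHigh=-70, Extreme=-60
Best worst-case = -60 → Extreme.
Row maxima: Low=280, Moderate=140, High=185, VeryHigh=240, Extreme=295
Best best-case = 295 → Extreme.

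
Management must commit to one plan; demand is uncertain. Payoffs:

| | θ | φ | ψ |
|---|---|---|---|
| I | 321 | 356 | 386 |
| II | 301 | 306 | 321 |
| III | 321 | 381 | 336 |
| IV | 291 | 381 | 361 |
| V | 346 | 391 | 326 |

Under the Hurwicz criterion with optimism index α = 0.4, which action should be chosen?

V

I: 0.4·386 + 0.6·321 = 347
II: 0.4·321 + 0.6·301 = 309
III: 0.4·381 + 0.6·321 = 345
IV: 0.4·381 + 0.6·291 = 327
V: 0.4·391 + 0.6·326 = 352
Highest Hurwicz score = 352 → V.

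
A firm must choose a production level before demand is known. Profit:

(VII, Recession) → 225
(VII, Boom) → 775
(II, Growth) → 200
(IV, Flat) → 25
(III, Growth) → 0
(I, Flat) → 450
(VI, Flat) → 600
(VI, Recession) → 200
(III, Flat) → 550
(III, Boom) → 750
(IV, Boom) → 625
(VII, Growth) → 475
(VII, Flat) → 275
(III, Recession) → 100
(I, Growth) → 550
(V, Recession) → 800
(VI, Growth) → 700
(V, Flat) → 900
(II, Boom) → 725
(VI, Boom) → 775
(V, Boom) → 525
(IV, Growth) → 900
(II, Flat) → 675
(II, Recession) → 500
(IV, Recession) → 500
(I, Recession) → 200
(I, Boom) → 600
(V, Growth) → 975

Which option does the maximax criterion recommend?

V

Row maxima: I=600, II=725, III=750, IV=900, V=975, VI=775, VII=775
Best best-case = 975 → V.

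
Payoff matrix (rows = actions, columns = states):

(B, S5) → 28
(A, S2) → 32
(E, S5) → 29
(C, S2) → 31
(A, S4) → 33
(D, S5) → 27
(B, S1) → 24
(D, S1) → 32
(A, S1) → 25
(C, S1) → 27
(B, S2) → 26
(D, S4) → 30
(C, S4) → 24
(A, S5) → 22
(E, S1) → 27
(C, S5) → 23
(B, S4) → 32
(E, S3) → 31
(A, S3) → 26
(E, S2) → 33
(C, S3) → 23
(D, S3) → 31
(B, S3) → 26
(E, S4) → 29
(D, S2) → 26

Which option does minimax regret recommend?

Column bests: S1=32, S2=33, S3=31, S4=33, S5=29.
A regrets: 7, 1, 5, 0, 7 → max 7
B regrets: 8, 7, 5, 1, 1 → max 8
C regrets: 5, 2, 8, 9, 6 → max 9
D regrets: 0, 7, 0, 3, 2 → max 7
E regrets: 5, 0, 0, 4, 0 → max 5
Smallest max regret = 5 → E.

E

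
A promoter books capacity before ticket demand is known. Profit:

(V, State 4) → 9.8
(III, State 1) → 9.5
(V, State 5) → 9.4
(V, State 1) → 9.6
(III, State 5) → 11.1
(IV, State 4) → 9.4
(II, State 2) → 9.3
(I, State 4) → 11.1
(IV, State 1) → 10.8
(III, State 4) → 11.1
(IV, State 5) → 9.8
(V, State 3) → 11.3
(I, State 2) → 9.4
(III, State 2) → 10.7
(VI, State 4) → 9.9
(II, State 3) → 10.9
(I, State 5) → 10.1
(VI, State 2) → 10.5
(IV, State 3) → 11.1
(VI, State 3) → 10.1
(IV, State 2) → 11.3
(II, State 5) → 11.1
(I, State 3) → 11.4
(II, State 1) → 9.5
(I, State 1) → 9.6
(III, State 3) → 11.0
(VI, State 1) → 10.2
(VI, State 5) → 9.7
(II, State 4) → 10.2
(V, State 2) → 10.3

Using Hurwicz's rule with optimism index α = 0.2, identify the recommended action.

I: 0.2·11.4 + 0.8·9.4 = 9.8
II: 0.2·11.1 + 0.8·9.3 = 9.66
III: 0.2·11.1 + 0.8·9.5 = 9.82
IV: 0.2·11.3 + 0.8·9.4 = 9.78
V: 0.2·11.3 + 0.8·9.4 = 9.78
VI: 0.2·10.5 + 0.8·9.7 = 9.86
Highest Hurwicz score = 9.86 → VI.

VI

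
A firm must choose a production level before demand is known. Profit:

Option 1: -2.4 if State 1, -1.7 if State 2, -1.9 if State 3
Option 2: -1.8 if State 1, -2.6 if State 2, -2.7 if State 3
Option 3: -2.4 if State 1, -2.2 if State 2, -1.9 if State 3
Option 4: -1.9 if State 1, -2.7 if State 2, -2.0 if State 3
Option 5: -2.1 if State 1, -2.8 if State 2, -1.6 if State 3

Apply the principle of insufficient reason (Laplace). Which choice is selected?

Row averages: Option 1=-2, Option 2=-71/30, Option 3=-13/6, Option 4=-2.2, Option 5=-13/6
Highest average = -2 → Option 1.

Option 1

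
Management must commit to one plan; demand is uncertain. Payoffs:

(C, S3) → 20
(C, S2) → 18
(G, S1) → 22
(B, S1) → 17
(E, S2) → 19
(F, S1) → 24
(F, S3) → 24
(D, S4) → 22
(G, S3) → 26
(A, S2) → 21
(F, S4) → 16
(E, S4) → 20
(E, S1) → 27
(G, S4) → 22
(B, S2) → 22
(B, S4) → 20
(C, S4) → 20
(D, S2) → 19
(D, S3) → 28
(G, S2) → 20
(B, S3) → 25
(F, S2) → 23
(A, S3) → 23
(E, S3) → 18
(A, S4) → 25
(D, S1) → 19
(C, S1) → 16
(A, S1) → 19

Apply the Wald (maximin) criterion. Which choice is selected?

G

Row minima: A=19, B=17, C=16, D=19, E=18, F=16, G=20
Best worst-case = 20 → G.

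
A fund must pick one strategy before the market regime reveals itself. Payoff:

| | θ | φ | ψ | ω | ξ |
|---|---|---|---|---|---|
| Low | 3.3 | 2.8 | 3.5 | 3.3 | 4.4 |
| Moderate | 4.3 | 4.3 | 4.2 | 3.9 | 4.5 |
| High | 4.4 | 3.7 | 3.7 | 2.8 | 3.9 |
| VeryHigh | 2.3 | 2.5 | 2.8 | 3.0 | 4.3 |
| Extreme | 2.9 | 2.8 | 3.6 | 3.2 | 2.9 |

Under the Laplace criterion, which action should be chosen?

Moderate

Row averages: Low=3.46, Moderate=4.24, High=3.7, VeryHigh=2.98, Extreme=3.08
Highest average = 4.24 → Moderate.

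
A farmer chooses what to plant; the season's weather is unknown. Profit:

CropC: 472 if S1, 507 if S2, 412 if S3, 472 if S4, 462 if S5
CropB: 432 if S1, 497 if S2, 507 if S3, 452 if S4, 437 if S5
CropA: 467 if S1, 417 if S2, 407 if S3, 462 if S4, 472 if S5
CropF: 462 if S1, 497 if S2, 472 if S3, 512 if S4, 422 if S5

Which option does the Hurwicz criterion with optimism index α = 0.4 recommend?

CropB

CropC: 0.4·507 + 0.6·412 = 450
CropB: 0.4·507 + 0.6·432 = 462
CropA: 0.4·472 + 0.6·407 = 433
CropF: 0.4·512 + 0.6·422 = 458
Highest Hurwicz score = 462 → CropB.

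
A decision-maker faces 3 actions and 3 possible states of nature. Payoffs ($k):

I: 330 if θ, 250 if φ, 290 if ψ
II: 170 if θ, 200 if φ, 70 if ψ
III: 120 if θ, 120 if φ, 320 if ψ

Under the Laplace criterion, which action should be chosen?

Row averages: I=290, II=440/3, III=560/3
Highest average = 290 → I.

I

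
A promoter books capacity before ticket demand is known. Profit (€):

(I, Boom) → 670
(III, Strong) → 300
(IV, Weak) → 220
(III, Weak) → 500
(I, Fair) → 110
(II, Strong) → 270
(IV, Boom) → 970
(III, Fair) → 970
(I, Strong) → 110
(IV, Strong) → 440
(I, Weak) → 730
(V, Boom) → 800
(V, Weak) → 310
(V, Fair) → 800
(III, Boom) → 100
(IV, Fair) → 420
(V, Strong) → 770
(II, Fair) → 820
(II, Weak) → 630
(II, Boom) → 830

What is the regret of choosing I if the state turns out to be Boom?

300

Best payoff under Boom is 970.
Regret = 970 − 670 = 300.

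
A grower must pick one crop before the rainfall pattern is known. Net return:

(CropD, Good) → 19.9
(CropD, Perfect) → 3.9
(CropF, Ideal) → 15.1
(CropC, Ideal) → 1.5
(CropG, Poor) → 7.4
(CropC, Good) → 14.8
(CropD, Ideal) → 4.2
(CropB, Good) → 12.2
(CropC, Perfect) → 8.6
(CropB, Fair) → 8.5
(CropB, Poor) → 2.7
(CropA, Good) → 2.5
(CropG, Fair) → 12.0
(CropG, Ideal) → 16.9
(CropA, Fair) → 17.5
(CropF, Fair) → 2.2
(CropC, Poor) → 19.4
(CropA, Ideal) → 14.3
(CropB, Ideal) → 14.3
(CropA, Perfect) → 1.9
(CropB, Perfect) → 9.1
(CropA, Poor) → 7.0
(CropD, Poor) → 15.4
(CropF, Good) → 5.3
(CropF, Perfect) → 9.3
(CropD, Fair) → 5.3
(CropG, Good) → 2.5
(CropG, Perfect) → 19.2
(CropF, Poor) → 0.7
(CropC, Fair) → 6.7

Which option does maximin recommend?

CropD

Row minima: CropB=2.7, CropG=2.5, CropD=3.9, CropC=1.5, CropF=0.7, CropA=1.9
Best worst-case = 3.9 → CropD.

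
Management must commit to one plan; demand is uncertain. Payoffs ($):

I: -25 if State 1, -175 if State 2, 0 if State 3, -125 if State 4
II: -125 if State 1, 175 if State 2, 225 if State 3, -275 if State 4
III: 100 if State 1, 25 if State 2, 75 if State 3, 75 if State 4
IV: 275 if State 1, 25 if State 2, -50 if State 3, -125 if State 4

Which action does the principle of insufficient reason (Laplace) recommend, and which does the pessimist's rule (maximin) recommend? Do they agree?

Row averages: I=-81.25, II=0, III=68.75, IV=31.25
Highest average = 68.75 → III.
Row minima: I=-175, II=-275, III=25, IV=-125
Best worst-case = 25 → III.

laplace → III; maximin → III (agree)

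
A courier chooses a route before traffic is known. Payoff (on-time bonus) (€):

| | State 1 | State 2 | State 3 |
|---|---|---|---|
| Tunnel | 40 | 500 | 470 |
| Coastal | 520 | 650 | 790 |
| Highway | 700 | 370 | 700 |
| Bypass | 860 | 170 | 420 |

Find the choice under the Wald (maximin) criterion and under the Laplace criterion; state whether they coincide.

maximin → Coastal; laplace → Coastal (agree)

Row minima: Tunnel=40, Coastal=520, Highway=370, Bypass=170
Best worst-case = 520 → Coastal.
Row averages: Tunnel=1010/3, Coastal=1960/3, Highway=590, Bypass=1450/3
Highest average = 1960/3 → Coastal.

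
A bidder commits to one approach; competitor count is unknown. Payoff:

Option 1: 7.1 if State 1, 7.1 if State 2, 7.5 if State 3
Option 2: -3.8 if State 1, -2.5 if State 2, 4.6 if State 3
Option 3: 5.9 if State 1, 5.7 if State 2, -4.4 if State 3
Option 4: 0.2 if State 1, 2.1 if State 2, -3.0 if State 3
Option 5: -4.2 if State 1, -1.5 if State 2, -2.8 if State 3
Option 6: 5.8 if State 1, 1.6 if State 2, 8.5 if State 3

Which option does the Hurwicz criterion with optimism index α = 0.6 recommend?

Option 1: 0.6·7.5 + 0.4·7.1 = 7.34
Option 2: 0.6·4.6 + 0.4·(-3.8) = 1.24
Option 3: 0.6·5.9 + 0.4·(-4.4) = 1.78
Option 4: 0.6·2.1 + 0.4·(-3.0) = 0.06
Option 5: 0.6·(-1.5) + 0.4·(-4.2) = -2.58
Option 6: 0.6·8.5 + 0.4·1.6 = 5.74
Highest Hurwicz score = 7.34 → Option 1.

Option 1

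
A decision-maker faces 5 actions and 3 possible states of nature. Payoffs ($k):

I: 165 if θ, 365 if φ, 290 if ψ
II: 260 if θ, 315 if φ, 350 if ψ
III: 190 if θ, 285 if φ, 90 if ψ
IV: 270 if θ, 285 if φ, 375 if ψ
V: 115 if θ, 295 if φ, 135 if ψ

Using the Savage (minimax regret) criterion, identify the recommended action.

Column bests: θ=270, φ=365, ψ=375.
I regrets: 105, 0, 85 → max 105
II regrets: 10, 50, 25 → max 50
III regrets: 80, 80, 285 → max 285
IV regrets: 0, 80, 0 → max 80
V regrets: 155, 70, 240 → max 240
Smallest max regret = 50 → II.

II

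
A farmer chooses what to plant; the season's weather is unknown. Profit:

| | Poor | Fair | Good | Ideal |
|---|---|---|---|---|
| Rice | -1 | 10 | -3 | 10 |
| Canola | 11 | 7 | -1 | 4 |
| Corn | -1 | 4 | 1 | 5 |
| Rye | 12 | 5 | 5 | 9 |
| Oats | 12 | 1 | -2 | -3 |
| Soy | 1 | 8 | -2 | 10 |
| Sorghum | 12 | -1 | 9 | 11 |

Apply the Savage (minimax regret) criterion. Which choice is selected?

Rye

Column bests: Poor=12, Fair=10, Good=9, Ideal=11.
Rice regrets: 13, 0, 12, 1 → max 13
Canola regrets: 1, 3, 10, 7 → max 10
Corn regrets: 13, 6, 8, 6 → max 13
Rye regrets: 0, 5, 4, 2 → max 5
Oats regrets: 0, 9, 11, 14 → max 14
Soy regrets: 11, 2, 11, 1 → max 11
Sorghum regrets: 0, 11, 0, 0 → max 11
Smallest max regret = 5 → Rye.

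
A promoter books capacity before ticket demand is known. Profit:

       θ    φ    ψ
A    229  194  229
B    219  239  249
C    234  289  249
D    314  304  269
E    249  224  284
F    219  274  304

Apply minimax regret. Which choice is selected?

D

Column bests: θ=314, φ=304, ψ=304.
A regrets: 85, 110, 75 → max 110
B regrets: 95, 65, 55 → max 95
C regrets: 80, 15, 55 → max 80
D regrets: 0, 0, 35 → max 35
E regrets: 65, 80, 20 → max 80
F regrets: 95, 30, 0 → max 95
Smallest max regret = 35 → D.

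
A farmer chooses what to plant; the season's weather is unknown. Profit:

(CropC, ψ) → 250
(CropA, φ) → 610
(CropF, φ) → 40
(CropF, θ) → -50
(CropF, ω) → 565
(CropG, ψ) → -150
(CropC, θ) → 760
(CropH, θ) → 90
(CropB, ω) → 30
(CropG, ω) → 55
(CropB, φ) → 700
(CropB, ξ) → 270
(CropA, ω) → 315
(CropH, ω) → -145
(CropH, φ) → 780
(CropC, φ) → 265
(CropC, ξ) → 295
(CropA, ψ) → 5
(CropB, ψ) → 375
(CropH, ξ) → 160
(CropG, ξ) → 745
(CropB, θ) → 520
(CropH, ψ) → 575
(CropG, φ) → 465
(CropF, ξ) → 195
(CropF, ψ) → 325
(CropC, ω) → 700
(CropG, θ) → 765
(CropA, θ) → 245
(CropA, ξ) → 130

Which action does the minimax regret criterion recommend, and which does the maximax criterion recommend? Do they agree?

Column bests: θ=765, φ=780, ψ=575, ω=700, ξ=745.
CropH regrets: 675, 0, 0, 845, 585 → max 845
CropF regrets: 815, 740, 250, 135, 550 → max 815
CropG regrets: 0, 315, 725, 645, 0 → max 725
CropA regrets: 520, 170, 570, 385, 615 → max 615
CropC regrets: 5, 515, 325, 0, 450 → max 515
CropB regrets: 245, 80, 200, 670, 475 → max 670
Smallest max regret = 515 → CropC.
Row maxima: CropH=780, CropF=565, CropG=765, CropA=610, CropC=760, CropB=700
Best best-case = 780 → CropH.

minimax regret → CropC; maximax → CropH (disagree)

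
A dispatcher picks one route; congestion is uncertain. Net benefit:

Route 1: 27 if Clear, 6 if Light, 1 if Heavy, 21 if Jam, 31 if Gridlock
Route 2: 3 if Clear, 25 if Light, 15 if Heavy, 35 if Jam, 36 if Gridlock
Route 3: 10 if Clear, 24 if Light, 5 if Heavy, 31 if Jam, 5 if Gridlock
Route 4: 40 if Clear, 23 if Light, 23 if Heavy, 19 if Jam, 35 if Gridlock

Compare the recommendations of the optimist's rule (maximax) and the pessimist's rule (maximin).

Row maxima: Route 1=31, Route 2=36, Route 3=31, Route 4=40
Best best-case = 40 → Route 4.
Row minima: Route 1=1, Route 2=3, Route 3=5, Route 4=19
Best worst-case = 19 → Route 4.

maximax → Route 4; maximin → Route 4 (agree)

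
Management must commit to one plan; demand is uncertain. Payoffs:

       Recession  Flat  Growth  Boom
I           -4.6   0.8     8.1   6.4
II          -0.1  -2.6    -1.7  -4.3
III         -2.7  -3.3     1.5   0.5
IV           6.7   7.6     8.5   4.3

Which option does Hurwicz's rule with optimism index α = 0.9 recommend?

I: 0.9·8.1 + 0.1·(-4.6) = 6.83
II: 0.9·(-0.1) + 0.1·(-4.3) = -0.52
III: 0.9·1.5 + 0.1·(-3.3) = 1.02
IV: 0.9·8.5 + 0.1·4.3 = 8.08
Highest Hurwicz score = 8.08 → IV.

IV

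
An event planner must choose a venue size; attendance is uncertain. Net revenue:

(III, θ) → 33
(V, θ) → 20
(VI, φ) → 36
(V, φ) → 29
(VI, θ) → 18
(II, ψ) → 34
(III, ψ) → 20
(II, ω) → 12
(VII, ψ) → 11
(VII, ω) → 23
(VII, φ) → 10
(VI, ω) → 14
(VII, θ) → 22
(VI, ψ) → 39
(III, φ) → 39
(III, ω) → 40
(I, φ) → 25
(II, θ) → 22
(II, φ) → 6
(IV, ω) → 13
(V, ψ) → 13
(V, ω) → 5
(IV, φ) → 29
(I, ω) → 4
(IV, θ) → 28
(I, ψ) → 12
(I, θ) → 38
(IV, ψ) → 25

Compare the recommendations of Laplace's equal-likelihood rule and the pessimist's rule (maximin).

laplace → III; maximin → III (agree)

Row averages: I=19.75, II=18.5, III=33, IV=23.75, V=16.75, VI=26.75, VII=16.5
Highest average = 33 → III.
Row minima: I=4, II=6, III=20, IV=13, V=5, VI=14, VII=10
Best worst-case = 20 → III.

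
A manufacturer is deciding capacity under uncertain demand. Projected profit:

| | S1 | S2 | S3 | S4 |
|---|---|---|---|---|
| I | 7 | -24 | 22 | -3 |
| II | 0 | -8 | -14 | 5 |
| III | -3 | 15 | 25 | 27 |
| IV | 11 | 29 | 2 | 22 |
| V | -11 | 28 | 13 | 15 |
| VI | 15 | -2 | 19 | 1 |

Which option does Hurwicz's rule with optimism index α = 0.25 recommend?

I: 0.25·22 + 0.75·(-24) = -12.5
II: 0.25·5 + 0.75·(-14) = -9.25
III: 0.25·27 + 0.75·(-3) = 4.5
IV: 0.25·29 + 0.75·2 = 8.75
V: 0.25·28 + 0.75·(-11) = -1.25
VI: 0.25·19 + 0.75·(-2) = 3.25
Highest Hurwicz score = 8.75 → IV.

IV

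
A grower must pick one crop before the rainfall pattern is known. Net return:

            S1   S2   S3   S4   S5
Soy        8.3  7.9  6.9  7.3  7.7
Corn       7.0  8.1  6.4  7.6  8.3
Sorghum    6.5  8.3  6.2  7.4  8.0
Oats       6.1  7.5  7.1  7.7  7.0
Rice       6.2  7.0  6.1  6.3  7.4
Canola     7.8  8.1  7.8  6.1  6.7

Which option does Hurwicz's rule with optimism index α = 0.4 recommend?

Soy: 0.4·8.3 + 0.6·6.9 = 7.46
Corn: 0.4·8.3 + 0.6·6.4 = 7.16
Sorghum: 0.4·8.3 + 0.6·6.2 = 7.04
Oats: 0.4·7.7 + 0.6·6.1 = 6.74
Rice: 0.4·7.4 + 0.6·6.1 = 6.62
Canola: 0.4·8.1 + 0.6·6.1 = 6.9
Highest Hurwicz score = 7.46 → Soy.

Soy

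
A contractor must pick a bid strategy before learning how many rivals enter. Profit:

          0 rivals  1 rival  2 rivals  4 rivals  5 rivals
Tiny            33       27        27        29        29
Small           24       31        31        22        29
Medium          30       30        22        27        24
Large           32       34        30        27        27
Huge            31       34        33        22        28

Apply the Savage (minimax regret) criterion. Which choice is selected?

Column bests: 0 rivals=33, 1 rival=34, 2 rivals=33, 4 rivals=29, 5 rivals=29.
Tiny regrets: 0, 7, 6, 0, 0 → max 7
Small regrets: 9, 3, 2, 7, 0 → max 9
Medium regrets: 3, 4, 11, 2, 5 → max 11
Large regrets: 1, 0, 3, 2, 2 → max 3
Huge regrets: 2, 0, 0, 7, 1 → max 7
Smallest max regret = 3 → Large.

Large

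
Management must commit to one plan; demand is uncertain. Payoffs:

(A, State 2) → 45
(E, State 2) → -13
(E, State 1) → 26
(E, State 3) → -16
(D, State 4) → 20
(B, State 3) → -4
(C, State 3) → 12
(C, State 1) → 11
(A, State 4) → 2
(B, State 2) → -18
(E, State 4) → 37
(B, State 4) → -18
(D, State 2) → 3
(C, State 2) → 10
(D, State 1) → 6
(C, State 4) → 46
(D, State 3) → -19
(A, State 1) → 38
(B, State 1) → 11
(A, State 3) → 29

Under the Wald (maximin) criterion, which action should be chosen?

C

Row minima: A=2, B=-18, C=10, D=-19, E=-16
Best worst-case = 10 → C.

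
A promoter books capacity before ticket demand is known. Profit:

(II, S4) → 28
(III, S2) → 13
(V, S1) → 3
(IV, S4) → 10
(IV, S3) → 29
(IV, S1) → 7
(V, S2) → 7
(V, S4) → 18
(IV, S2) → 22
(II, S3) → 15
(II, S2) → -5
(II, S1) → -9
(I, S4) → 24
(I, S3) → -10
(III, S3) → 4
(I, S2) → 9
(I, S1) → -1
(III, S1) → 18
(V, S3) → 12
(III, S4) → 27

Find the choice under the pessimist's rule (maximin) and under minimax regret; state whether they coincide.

maximin → IV; minimax regret → V (disagree)

Row minima: I=-10, II=-9, III=4, IV=7, V=3
Best worst-case = 7 → IV.
Column bests: S1=18, S2=22, S3=29, S4=28.
I regrets: 19, 13, 39, 4 → max 39
II regrets: 27, 27, 14, 0 → max 27
III regrets: 0, 9, 25, 1 → max 25
IV regrets: 11, 0, 0, 18 → max 18
V regrets: 15, 15, 17, 10 → max 17
Smallest max regret = 17 → V.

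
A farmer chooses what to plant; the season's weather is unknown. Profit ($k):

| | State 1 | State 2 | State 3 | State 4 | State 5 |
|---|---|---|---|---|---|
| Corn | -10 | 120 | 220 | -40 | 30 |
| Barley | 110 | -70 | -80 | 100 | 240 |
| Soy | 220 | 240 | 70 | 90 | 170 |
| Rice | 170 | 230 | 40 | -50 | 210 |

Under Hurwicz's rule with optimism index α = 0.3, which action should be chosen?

Corn: 0.3·220 + 0.7·(-40) = 38
Barley: 0.3·240 + 0.7·(-80) = 16
Soy: 0.3·240 + 0.7·70 = 121
Rice: 0.3·230 + 0.7·(-50) = 34
Highest Hurwicz score = 121 → Soy.

Soy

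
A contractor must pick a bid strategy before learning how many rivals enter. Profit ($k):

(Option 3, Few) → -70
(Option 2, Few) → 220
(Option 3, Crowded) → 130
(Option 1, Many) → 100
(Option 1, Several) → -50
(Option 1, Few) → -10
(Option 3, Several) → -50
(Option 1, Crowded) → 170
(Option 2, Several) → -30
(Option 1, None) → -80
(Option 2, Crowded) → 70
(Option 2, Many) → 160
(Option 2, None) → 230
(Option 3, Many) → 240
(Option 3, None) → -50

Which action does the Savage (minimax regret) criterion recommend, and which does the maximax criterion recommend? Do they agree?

minimax regret → Option 2; maximax → Option 3 (disagree)

Column bests: None=230, Few=220, Several=-30, Many=240, Crowded=170.
Option 1 regrets: 310, 230, 20, 140, 0 → max 310
Option 2 regrets: 0, 0, 0, 80, 100 → max 100
Option 3 regrets: 280, 290, 20, 0, 40 → max 290
Smallest max regret = 100 → Option 2.
Row maxima: Option 1=170, Option 2=230, Option 3=240
Best best-case = 240 → Option 3.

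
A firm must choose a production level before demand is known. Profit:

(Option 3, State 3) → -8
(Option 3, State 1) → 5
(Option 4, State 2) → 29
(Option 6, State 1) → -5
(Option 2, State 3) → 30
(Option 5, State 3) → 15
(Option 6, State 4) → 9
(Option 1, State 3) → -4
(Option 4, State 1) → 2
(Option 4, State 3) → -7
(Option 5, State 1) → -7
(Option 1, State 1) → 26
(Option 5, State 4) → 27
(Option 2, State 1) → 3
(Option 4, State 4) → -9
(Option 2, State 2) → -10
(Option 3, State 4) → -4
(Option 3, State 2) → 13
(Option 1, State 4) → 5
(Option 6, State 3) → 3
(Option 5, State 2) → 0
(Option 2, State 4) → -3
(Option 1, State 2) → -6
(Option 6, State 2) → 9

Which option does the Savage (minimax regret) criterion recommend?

Column bests: State 1=26, State 2=29, State 3=30, State 4=27.
Option 1 regrets: 0, 35, 34, 22 → max 35
Option 2 regrets: 23, 39, 0, 30 → max 39
Option 3 regrets: 21, 16, 38, 31 → max 38
Option 4 regrets: 24, 0, 37, 36 → max 37
Option 5 regrets: 33, 29, 15, 0 → max 33
Option 6 regrets: 31, 20, 27, 18 → max 31
Smallest max regret = 31 → Option 6.

Option 6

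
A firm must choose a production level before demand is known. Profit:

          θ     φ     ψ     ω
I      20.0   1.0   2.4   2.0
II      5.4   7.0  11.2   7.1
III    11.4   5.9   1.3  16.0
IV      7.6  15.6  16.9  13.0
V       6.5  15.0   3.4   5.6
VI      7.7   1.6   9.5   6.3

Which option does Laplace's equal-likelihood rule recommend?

IV

Row averages: I=6.35, II=7.675, III=8.65, IV=13.275, V=7.625, VI=6.275
Highest average = 13.275 → IV.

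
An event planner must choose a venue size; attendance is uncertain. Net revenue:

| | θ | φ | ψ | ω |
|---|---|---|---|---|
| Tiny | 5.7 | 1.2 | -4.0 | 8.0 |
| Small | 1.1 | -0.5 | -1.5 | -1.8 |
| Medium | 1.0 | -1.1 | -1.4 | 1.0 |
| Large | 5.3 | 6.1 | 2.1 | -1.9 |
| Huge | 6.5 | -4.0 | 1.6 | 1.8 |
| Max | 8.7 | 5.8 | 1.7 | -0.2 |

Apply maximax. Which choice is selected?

Max

Row maxima: Tiny=8.0, Small=1.1, Medium=1.0, Large=6.1, Huge=6.5, Max=8.7
Best best-case = 8.7 → Max.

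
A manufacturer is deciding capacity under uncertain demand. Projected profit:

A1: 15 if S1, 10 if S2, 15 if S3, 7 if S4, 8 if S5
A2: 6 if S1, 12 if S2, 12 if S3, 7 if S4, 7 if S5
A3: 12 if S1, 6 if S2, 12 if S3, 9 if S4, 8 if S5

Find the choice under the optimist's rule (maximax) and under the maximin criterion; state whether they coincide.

Row maxima: A1=15, A2=12, A3=12
Best best-case = 15 → A1.
Row minima: A1=7, A2=6, A3=6
Best worst-case = 7 → A1.

maximax → A1; maximin → A1 (agree)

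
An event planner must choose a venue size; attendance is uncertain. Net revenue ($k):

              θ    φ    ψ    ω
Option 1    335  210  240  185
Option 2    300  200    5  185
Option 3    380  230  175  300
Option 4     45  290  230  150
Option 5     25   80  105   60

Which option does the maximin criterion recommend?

Row minima: Option 1=185, Option 2=5, Option 3=175, Option 4=45, Option 5=25
Best worst-case = 185 → Option 1.

Option 1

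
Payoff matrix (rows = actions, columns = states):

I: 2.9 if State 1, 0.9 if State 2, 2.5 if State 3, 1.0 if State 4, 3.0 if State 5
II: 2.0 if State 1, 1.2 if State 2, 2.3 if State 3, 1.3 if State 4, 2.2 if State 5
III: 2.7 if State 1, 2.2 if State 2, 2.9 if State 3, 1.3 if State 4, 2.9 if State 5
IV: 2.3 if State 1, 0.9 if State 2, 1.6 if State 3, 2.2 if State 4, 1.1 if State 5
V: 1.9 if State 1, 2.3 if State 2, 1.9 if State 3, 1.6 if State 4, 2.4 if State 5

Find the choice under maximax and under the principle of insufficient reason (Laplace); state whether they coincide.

Row maxima: I=3.0, II=2.3, III=2.9, IV=2.3, V=2.4
Best best-case = 3.0 → I.
Row averages: I=2.06, II=1.8, III=2.4, IV=1.62, V=2.02
Highest average = 2.4 → III.

maximax → I; laplace → III (disagree)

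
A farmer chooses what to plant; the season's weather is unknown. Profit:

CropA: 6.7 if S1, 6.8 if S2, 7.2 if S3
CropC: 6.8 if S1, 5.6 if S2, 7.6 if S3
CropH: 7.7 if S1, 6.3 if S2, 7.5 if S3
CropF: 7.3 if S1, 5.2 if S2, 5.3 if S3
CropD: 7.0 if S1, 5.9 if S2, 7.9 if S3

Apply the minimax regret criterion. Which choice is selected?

CropH

Column bests: S1=7.7, S2=6.8, S3=7.9.
CropA regrets: 1.0, 0.0, 0.7 → max 1.0
CropC regrets: 0.9, 1.2, 0.3 → max 1.2
CropH regrets: 0.0, 0.5, 0.4 → max 0.5
CropF regrets: 0.4, 1.6, 2.6 → max 2.6
CropD regrets: 0.7, 0.9, 0.0 → max 0.9
Smallest max regret = 0.5 → CropH.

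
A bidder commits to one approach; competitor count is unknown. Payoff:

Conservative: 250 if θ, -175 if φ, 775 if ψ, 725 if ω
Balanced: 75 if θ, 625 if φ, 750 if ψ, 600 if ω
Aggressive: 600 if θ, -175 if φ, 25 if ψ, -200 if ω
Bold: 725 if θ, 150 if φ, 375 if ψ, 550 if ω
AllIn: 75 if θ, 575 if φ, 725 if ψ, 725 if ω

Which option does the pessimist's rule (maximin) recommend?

Row minima: Conservative=-175, Balanced=75, Aggressive=-200, Bold=150, AllIn=75
Best worst-case = 150 → Bold.

Bold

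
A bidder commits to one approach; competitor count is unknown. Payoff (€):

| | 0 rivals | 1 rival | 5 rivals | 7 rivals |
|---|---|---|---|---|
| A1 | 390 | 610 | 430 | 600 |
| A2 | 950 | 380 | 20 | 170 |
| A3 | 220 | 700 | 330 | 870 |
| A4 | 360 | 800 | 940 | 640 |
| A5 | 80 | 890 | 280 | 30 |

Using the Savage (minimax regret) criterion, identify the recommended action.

A1

Column bests: 0 rivals=950, 1 rival=890, 5 rivals=940, 7 rivals=870.
A1 regrets: 560, 280, 510, 270 → max 560
A2 regrets: 0, 510, 920, 700 → max 920
A3 regrets: 730, 190, 610, 0 → max 730
A4 regrets: 590, 90, 0, 230 → max 590
A5 regrets: 870, 0, 660, 840 → max 870
Smallest max regret = 560 → A1.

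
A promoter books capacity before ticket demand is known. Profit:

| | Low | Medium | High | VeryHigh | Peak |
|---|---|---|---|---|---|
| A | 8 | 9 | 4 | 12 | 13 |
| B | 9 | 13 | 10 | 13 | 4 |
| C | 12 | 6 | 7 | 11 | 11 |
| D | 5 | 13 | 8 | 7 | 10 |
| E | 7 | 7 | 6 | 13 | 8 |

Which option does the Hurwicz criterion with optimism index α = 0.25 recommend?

E

A: 0.25·13 + 0.75·4 = 6.25
B: 0.25·13 + 0.75·4 = 6.25
C: 0.25·12 + 0.75·6 = 7.5
D: 0.25·13 + 0.75·5 = 7
E: 0.25·13 + 0.75·6 = 7.75
Highest Hurwicz score = 7.75 → E.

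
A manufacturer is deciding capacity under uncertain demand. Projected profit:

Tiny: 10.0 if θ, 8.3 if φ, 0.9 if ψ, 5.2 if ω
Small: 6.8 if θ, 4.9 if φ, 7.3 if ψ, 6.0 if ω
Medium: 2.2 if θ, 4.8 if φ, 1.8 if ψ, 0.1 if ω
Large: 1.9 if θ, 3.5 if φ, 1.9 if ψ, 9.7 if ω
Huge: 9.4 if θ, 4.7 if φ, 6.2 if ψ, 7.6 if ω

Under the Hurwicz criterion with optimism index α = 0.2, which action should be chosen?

Huge

Tiny: 0.2·10.0 + 0.8·0.9 = 2.72
Small: 0.2·7.3 + 0.8·4.9 = 5.38
Medium: 0.2·4.8 + 0.8·0.1 = 1.04
Large: 0.2·9.7 + 0.8·1.9 = 3.46
Huge: 0.2·9.4 + 0.8·4.7 = 5.64
Highest Hurwicz score = 5.64 → Huge.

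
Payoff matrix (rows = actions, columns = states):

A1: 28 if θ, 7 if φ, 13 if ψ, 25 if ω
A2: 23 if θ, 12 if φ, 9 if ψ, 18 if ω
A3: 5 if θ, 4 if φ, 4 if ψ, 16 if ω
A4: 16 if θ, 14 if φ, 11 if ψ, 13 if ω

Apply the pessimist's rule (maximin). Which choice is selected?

Row minima: A1=7, A2=9, A3=4, A4=11
Best worst-case = 11 → A4.

A4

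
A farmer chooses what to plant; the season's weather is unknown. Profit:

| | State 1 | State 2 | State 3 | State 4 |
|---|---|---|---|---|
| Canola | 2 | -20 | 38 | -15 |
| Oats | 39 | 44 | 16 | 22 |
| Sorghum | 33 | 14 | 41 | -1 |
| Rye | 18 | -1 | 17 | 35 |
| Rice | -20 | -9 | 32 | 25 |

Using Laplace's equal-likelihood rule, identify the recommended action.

Row averages: Canola=1.25, Oats=30.25, Sorghum=21.75, Rye=17.25, Rice=7
Highest average = 30.25 → Oats.

Oats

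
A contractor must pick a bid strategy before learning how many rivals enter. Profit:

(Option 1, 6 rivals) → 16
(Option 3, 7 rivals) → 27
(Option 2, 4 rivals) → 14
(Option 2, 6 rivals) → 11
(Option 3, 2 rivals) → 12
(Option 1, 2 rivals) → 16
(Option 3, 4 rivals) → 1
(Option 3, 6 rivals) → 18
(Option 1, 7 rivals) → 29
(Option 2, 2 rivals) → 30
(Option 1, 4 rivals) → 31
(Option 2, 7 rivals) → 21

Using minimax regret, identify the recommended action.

Option 1

Column bests: 2 rivals=30, 4 rivals=31, 6 rivals=18, 7 rivals=29.
Option 1 regrets: 14, 0, 2, 0 → max 14
Option 2 regrets: 0, 17, 7, 8 → max 17
Option 3 regrets: 18, 30, 0, 2 → max 30
Smallest max regret = 14 → Option 1.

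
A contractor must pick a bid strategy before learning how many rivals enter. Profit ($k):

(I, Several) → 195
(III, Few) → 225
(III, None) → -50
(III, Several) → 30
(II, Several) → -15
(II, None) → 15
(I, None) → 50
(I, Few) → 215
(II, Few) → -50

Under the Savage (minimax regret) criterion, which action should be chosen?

I

Column bests: None=50, Few=225, Several=195.
I regrets: 0, 10, 0 → max 10
II regrets: 35, 275, 210 → max 275
III regrets: 100, 0, 165 → max 165
Smallest max regret = 10 → I.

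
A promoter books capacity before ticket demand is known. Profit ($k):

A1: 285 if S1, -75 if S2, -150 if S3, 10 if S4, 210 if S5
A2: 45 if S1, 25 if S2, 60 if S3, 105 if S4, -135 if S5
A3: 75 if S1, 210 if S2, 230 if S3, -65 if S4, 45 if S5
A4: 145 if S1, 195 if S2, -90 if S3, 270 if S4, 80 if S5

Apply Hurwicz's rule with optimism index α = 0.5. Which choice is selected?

A4

A1: 0.5·285 + 0.5·(-150) = 67.5
A2: 0.5·105 + 0.5·(-135) = -15
A3: 0.5·230 + 0.5·(-65) = 82.5
A4: 0.5·270 + 0.5·(-90) = 90
Highest Hurwicz score = 90 → A4.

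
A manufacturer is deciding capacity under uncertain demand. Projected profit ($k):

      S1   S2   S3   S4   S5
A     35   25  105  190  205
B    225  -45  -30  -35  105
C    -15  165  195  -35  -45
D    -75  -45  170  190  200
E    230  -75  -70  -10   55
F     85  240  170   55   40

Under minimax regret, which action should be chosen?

F

Column bests: S1=230, S2=240, S3=195, S4=190, S5=205.
A regrets: 195, 215, 90, 0, 0 → max 215
B regrets: 5, 285, 225, 225, 100 → max 285
C regrets: 245, 75, 0, 225, 250 → max 250
D regrets: 305, 285, 25, 0, 5 → max 305
E regrets: 0, 315, 265, 200, 150 → max 315
F regrets: 145, 0, 25, 135, 165 → max 165
Smallest max regret = 165 → F.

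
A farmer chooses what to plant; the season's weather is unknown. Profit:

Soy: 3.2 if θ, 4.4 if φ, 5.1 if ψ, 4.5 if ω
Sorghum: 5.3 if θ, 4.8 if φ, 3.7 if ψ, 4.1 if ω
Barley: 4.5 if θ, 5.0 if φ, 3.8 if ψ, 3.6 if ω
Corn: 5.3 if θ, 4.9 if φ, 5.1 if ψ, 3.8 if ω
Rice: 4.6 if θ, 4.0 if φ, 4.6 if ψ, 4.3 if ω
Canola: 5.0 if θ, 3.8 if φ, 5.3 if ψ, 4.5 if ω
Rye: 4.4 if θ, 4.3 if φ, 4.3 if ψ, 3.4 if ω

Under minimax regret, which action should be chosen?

Corn

Column bests: θ=5.3, φ=5.0, ψ=5.3, ω=4.5.
Soy regrets: 2.1, 0.6, 0.2, 0.0 → max 2.1
Sorghum regrets: 0.0, 0.2, 1.6, 0.4 → max 1.6
Barley regrets: 0.8, 0.0, 1.5, 0.9 → max 1.5
Corn regrets: 0.0, 0.1, 0.2, 0.7 → max 0.7
Rice regrets: 0.7, 1.0, 0.7, 0.2 → max 1.0
Canola regrets: 0.3, 1.2, 0.0, 0.0 → max 1.2
Rye regrets: 0.9, 0.7, 1.0, 1.1 → max 1.1
Smallest max regret = 0.7 → Corn.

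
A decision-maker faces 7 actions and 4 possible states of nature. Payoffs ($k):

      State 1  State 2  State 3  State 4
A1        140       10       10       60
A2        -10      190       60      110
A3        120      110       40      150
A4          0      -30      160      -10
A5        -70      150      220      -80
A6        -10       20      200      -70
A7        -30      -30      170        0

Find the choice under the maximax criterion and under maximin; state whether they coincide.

maximax → A5; maximin → A3 (disagree)

Row maxima: A1=140, A2=190, A3=150, A4=160, A5=220, A6=200, A7=170
Best best-case = 220 → A5.
Row minima: A1=10, A2=-10, A3=40, A4=-30, A5=-80, A6=-70, A7=-30
Best worst-case = 40 → A3.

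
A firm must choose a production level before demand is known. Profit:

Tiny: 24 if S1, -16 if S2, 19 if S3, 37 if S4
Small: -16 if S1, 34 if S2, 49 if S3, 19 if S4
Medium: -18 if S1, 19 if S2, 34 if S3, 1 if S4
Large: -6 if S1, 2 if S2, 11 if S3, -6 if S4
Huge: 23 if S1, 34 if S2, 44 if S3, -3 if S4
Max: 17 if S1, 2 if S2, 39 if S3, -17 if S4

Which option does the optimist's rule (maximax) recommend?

Small

Row maxima: Tiny=37, Small=49, Medium=34, Large=11, Huge=44, Max=39
Best best-case = 49 → Small.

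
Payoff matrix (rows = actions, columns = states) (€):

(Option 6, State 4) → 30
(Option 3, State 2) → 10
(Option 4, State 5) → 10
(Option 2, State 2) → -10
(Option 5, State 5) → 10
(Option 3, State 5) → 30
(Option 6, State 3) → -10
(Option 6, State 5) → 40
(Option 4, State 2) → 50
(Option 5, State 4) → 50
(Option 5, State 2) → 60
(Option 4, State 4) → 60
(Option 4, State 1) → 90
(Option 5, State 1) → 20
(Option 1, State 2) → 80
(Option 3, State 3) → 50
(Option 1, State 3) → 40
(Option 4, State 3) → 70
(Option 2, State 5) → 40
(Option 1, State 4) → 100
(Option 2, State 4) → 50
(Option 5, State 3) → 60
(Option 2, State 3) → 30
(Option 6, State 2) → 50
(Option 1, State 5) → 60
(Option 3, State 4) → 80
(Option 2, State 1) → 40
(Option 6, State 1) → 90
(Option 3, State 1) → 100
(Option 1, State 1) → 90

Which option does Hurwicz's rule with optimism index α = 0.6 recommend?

Option 1

Option 1: 0.6·100 + 0.4·40 = 76
Option 2: 0.6·50 + 0.4·(-10) = 26
Option 3: 0.6·100 + 0.4·10 = 64
Option 4: 0.6·90 + 0.4·10 = 58
Option 5: 0.6·60 + 0.4·10 = 40
Option 6: 0.6·90 + 0.4·(-10) = 50
Highest Hurwicz score = 76 → Option 1.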